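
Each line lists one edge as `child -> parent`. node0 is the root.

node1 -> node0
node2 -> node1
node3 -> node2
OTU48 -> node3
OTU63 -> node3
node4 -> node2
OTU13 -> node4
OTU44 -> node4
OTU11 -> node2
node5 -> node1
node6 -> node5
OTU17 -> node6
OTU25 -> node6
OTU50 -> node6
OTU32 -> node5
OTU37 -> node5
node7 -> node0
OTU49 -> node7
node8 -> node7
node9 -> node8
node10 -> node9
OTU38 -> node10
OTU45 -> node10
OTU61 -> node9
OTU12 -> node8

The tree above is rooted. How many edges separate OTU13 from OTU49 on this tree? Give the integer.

The MRCA of OTU13 and OTU49 is the root of the tree.
From OTU13 up to that node: 4 branches. From OTU49 up to the same node: 2 branches. Total: 4 + 2 = 6.

6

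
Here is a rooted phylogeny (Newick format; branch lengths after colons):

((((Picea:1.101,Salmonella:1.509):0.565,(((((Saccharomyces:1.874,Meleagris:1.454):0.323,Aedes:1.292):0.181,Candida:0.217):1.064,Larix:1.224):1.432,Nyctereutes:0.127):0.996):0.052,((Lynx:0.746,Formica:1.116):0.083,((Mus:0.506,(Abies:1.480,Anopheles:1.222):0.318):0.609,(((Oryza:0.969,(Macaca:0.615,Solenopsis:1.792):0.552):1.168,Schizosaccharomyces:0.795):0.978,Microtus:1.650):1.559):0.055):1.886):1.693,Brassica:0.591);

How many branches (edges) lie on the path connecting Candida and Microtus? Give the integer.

9

The MRCA of Candida and Microtus is the node subtending (((Picea,Salmonella),(((((Saccharomyces,Meleagris),Aedes),Candida),Larix),Nyctereutes)),((Lynx,Formica),((Mus,(Abies,Anopheles)),(((Oryza,(Macaca,Solenopsis)),Schizosaccharomyces),Microtus)))).
From Candida up to that node: 5 branches. From Microtus up to the same node: 4 branches. Total: 5 + 4 = 9.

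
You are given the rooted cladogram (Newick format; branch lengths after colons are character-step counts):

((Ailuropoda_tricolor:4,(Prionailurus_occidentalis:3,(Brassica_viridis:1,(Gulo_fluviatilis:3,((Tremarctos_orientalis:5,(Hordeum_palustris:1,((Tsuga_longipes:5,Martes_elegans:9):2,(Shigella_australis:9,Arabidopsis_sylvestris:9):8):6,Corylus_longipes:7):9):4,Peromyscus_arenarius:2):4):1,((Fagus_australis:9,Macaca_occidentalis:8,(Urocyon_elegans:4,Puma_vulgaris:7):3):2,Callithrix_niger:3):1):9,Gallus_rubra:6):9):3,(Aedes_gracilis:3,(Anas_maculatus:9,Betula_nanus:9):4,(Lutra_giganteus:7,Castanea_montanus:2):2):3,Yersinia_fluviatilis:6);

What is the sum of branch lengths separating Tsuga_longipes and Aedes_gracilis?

58

The path runs Tsuga_longipes → … → MRCA → … → Aedes_gracilis; the MRCA is the root of the tree.
Branch lengths along that path: 5 + 2 + 6 + 9 + 4 + 4 + 1 + 9 + 9 + 3 + 3 + 3 = 58.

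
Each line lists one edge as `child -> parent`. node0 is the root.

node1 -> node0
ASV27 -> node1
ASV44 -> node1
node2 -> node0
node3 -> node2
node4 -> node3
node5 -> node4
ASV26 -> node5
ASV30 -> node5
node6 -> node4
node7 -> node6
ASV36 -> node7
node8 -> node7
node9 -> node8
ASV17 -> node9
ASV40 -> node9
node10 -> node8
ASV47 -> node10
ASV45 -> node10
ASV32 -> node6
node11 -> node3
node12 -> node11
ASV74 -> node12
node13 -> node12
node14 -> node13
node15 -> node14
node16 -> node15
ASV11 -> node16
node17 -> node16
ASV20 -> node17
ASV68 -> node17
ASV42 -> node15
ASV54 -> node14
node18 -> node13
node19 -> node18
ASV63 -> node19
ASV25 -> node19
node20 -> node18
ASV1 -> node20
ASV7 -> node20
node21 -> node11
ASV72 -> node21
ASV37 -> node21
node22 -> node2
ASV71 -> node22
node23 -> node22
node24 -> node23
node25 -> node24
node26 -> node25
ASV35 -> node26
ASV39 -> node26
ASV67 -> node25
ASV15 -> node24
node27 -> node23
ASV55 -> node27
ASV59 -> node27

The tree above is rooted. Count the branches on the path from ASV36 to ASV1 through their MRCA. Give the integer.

10

The MRCA of ASV36 and ASV1 is the node subtending (((ASV26,ASV30),((ASV36,((ASV17,ASV40),(ASV47,ASV45))),ASV32)),((ASV74,((((ASV11,(ASV20,ASV68)),ASV42),ASV54),((ASV63,ASV25),(ASV1,ASV7)))),(ASV72,ASV37))).
From ASV36 up to that node: 4 branches. From ASV1 up to the same node: 6 branches. Total: 4 + 6 = 10.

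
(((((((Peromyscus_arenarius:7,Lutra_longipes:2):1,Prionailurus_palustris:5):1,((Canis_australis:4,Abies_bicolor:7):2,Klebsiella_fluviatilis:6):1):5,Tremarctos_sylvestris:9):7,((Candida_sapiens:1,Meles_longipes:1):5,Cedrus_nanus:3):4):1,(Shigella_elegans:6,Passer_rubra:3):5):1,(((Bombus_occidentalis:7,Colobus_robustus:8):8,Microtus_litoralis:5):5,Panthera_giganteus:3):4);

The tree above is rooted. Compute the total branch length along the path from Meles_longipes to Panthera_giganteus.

The path runs Meles_longipes → … → MRCA → … → Panthera_giganteus; the MRCA is the root of the tree.
Branch lengths along that path: 1 + 5 + 4 + 1 + 1 + 4 + 3 = 19.

19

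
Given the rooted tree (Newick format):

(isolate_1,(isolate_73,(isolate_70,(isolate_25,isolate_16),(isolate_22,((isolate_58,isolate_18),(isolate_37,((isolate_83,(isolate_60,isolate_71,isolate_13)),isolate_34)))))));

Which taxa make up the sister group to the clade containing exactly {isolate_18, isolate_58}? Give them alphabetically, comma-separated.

The clade containing exactly {isolate_18, isolate_58} attaches to the tree at the node subtending ((isolate_58,isolate_18),(isolate_37,((isolate_83,(isolate_60,isolate_71,isolate_13)),isolate_34))).
The other lineage descending from that same node — the sister group — is (isolate_37,((isolate_83,(isolate_60,isolate_71,isolate_13)),isolate_34)); its 6 tips in alphabetical order are the answer.

isolate_13, isolate_34, isolate_37, isolate_60, isolate_71, isolate_83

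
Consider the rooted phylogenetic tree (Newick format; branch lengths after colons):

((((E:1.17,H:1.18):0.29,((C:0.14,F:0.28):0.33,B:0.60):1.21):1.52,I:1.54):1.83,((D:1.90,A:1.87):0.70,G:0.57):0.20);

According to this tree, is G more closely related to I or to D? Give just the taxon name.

The MRCA of G and D subtends ((D,A),G) (3 taxa).
The MRCA of G and I is the root, subtending the entire tree (9 taxa).
The first is nested inside the second, so G shares a more recent common ancestor with D.

D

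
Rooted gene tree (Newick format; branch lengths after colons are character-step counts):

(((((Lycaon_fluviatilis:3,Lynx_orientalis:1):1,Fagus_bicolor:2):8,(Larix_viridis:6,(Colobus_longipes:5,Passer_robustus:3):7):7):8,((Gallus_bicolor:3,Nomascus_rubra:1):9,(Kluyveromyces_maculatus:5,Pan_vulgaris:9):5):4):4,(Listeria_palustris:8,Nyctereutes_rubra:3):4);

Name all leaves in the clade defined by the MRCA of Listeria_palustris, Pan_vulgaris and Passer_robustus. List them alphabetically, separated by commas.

Tracing Listeria_palustris: it sits inside (Listeria_palustris,Nyctereutes_rubra).
Tracing Pan_vulgaris: it sits inside (Kluyveromyces_maculatus,Pan_vulgaris).
Tracing Passer_robustus: it sits inside (Colobus_longipes,Passer_robustus).
The smallest clade enclosing all 3 is the whole tree (their MRCA is the root), so the answer is all 12 tips in alphabetical order.

Colobus_longipes, Fagus_bicolor, Gallus_bicolor, Kluyveromyces_maculatus, Larix_viridis, Listeria_palustris, Lycaon_fluviatilis, Lynx_orientalis, Nomascus_rubra, Nyctereutes_rubra, Pan_vulgaris, Passer_robustus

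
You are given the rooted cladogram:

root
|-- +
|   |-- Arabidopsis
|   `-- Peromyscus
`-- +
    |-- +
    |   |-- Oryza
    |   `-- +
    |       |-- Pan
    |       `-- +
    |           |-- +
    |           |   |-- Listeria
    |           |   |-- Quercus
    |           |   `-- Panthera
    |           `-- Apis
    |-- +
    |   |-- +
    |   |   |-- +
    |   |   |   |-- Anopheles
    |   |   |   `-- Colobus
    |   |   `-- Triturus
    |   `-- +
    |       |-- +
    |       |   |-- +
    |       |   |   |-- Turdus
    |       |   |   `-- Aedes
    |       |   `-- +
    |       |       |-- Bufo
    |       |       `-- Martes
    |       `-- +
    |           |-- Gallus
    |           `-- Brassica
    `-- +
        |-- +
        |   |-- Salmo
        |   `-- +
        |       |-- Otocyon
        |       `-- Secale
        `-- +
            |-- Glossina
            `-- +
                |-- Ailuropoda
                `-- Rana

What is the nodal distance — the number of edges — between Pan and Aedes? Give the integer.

The MRCA of Pan and Aedes is the node subtending ((Oryza,(Pan,((Listeria,Quercus,Panthera),Apis))),(((Anopheles,Colobus),Triturus),(((Turdus,Aedes),(Bufo,Martes)),(Gallus,Brassica))),((Salmo,(Otocyon,Secale)),(Glossina,(Ailuropoda,Rana)))).
From Pan up to that node: 3 branches. From Aedes up to the same node: 5 branches. Total: 3 + 5 = 8.

8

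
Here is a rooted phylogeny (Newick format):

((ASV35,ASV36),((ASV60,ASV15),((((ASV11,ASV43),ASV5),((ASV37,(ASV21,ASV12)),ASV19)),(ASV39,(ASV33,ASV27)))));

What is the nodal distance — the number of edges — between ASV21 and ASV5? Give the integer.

6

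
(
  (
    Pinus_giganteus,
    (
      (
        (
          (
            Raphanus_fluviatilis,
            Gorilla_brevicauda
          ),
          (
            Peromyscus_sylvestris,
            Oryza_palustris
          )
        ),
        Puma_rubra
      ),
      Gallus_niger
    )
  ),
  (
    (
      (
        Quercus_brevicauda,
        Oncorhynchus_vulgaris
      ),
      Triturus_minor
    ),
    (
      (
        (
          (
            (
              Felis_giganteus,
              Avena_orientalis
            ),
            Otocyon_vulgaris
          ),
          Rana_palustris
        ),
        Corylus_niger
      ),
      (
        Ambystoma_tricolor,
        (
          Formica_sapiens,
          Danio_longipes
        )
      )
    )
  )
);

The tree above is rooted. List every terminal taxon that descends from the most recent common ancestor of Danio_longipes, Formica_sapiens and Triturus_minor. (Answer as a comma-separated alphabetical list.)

Ambystoma_tricolor, Avena_orientalis, Corylus_niger, Danio_longipes, Felis_giganteus, Formica_sapiens, Oncorhynchus_vulgaris, Otocyon_vulgaris, Quercus_brevicauda, Rana_palustris, Triturus_minor

Tracing Danio_longipes: it sits inside (Formica_sapiens,Danio_longipes).
Tracing Formica_sapiens: it sits inside (Formica_sapiens,Danio_longipes).
Tracing Triturus_minor: it sits inside ((Quercus_brevicauda,Oncorhynchus_vulgaris),Triturus_minor).
The smallest clade enclosing all 3 is (((Quercus_brevicauda,Oncorhynchus_vulgaris),Triturus_minor),(((((Felis_giganteus,Avena_orientalis),Otocyon_vulgaris),Rana_palustris),Corylus_niger),(Ambystoma_tricolor,(Formica_sapiens,Danio_longipes)))); the answer is its 11 terminal taxa in alphabetical order.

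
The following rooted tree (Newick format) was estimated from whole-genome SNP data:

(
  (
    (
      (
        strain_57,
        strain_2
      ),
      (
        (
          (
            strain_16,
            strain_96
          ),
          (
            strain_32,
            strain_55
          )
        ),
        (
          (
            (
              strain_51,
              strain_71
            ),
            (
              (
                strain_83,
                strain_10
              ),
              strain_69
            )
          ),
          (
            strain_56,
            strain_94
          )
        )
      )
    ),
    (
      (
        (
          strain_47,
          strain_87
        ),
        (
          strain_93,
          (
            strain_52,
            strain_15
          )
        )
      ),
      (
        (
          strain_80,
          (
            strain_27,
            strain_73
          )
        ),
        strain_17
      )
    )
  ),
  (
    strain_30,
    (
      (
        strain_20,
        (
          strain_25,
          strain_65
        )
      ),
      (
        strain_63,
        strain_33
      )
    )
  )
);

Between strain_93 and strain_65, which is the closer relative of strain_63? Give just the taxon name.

The MRCA of strain_63 and strain_65 subtends ((strain_20,(strain_25,strain_65)),(strain_63,strain_33)) (5 taxa).
The MRCA of strain_63 and strain_93 is the root, subtending the entire tree (28 taxa).
The first is nested inside the second, so strain_63 shares a more recent common ancestor with strain_65.

strain_65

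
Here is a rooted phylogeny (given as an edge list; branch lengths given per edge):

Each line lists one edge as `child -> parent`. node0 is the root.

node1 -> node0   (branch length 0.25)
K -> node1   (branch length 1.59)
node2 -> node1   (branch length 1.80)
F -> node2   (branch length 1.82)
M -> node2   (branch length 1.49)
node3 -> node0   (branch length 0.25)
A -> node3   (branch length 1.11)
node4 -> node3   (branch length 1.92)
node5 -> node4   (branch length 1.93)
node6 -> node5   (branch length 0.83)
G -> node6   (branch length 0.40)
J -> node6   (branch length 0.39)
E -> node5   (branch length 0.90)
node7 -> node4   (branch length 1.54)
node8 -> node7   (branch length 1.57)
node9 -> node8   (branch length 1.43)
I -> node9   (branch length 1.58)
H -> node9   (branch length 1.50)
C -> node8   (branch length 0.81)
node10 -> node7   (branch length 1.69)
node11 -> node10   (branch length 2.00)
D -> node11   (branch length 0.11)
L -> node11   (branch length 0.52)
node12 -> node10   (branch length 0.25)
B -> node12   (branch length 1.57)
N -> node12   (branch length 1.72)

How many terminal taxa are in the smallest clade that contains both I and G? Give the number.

10

The MRCA of I and G is the node subtending (((G,J),E),(((I,H),C),((D,L),(B,N)))).
That clade contains 10 terminal taxa: B, C, D, E, G, H, I, J, L, N.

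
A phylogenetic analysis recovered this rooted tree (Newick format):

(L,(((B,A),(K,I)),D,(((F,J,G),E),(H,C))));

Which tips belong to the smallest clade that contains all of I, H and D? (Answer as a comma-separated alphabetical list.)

Tracing I: it sits inside (K,I).
Tracing H: it sits inside (H,C).
Tracing D: it sits inside (((B,A),(K,I)),D,(((F,J,G),E),(H,C))).
The smallest clade enclosing all 3 is (((B,A),(K,I)),D,(((F,J,G),E),(H,C))); the answer is its 11 terminal taxa in alphabetical order.

A, B, C, D, E, F, G, H, I, J, K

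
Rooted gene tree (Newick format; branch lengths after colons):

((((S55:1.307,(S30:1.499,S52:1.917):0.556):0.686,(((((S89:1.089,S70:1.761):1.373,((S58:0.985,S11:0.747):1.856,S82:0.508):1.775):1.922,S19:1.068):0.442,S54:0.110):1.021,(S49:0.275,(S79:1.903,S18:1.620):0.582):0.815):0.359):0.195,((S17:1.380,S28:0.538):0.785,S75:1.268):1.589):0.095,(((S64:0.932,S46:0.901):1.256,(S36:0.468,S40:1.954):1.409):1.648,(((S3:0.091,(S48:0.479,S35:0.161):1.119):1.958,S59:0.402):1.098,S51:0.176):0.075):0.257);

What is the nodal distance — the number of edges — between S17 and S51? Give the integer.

7

The MRCA of S17 and S51 is the root of the tree.
From S17 up to that node: 4 branches. From S51 up to the same node: 3 branches. Total: 4 + 3 = 7.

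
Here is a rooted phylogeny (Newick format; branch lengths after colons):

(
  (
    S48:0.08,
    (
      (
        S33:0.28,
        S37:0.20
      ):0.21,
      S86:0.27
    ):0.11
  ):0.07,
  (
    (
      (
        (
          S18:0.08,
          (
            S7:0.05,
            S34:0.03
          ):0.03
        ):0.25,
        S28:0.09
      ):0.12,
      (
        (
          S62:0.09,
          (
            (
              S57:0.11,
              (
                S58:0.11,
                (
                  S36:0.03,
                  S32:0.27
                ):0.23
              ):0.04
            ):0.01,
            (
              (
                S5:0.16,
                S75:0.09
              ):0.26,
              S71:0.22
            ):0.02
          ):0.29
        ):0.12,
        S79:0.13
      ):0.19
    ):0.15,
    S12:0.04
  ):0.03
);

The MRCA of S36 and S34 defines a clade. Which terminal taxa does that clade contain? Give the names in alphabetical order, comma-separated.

S18, S28, S32, S34, S36, S5, S57, S58, S62, S7, S71, S75, S79

Tracing S36: it sits inside (S36,S32).
Tracing S34: it sits inside (S7,S34).
The smallest clade enclosing both is (((S18,(S7,S34)),S28),((S62,((S57,(S58,(S36,S32))),((S5,S75),S71))),S79)); the answer is its 13 terminal taxa in alphabetical order.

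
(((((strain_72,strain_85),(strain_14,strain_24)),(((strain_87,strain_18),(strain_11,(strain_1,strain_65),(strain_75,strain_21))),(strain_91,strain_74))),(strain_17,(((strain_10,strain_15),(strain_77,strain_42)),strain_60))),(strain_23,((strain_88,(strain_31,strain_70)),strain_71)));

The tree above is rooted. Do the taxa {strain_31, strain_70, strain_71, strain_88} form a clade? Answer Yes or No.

Yes

The most recent common ancestor of these taxa subtends ((strain_88,(strain_31,strain_70)),strain_71).
That clade has exactly 4 tips — every listed taxon and nothing else — so the group is monophyletic.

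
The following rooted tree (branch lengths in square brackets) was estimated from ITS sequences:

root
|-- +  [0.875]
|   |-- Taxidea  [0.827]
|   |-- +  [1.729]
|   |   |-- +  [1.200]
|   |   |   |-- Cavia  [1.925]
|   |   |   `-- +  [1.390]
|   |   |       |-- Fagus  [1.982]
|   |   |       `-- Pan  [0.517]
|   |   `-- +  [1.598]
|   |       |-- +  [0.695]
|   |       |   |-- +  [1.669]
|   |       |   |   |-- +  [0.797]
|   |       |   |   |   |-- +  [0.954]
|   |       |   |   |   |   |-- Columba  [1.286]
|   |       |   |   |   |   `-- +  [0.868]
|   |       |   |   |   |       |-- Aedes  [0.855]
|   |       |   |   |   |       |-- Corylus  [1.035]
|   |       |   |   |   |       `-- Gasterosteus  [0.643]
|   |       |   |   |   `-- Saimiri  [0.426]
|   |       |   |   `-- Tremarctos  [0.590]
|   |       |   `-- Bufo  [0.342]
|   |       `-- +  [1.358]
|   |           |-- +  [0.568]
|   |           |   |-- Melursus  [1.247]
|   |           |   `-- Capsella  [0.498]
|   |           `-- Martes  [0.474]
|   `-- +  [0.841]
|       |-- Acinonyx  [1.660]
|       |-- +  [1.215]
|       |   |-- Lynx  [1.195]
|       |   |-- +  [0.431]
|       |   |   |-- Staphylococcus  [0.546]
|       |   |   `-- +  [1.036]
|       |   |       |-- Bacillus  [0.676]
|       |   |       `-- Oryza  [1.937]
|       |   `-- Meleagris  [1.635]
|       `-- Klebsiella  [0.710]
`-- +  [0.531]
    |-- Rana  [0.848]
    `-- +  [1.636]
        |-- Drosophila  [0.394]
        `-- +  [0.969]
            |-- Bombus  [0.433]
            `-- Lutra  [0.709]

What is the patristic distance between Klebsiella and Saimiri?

The path runs Klebsiella → … → MRCA → … → Saimiri; the MRCA is the node subtending (Taxidea,((Cavia,(Fagus,Pan)),(((((Columba,(Aedes,Corylus,Gasterosteus)),Saimiri),Tremarctos),Bufo),((Melursus,Capsella),Martes))),(Acinonyx,(Lynx,(Staphylococcus,(Bacillus,Oryza)),Meleagris),Klebsiella)).
Branch lengths along that path: 0.710 + 0.841 + 1.729 + 1.598 + 0.695 + 1.669 + 0.797 + 0.426 = 8.465.

8.465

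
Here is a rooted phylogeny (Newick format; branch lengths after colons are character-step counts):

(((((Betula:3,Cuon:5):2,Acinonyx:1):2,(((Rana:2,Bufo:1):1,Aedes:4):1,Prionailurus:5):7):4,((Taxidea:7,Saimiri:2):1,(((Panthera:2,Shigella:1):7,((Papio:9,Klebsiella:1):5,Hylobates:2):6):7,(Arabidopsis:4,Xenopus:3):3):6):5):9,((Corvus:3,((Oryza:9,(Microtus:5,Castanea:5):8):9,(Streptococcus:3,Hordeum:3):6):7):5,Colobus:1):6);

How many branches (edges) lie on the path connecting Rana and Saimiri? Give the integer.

The MRCA of Rana and Saimiri is the node subtending ((((Betula,Cuon),Acinonyx),(((Rana,Bufo),Aedes),Prionailurus)),((Taxidea,Saimiri),(((Panthera,Shigella),((Papio,Klebsiella),Hylobates)),(Arabidopsis,Xenopus)))).
From Rana up to that node: 5 branches. From Saimiri up to the same node: 3 branches. Total: 5 + 3 = 8.

8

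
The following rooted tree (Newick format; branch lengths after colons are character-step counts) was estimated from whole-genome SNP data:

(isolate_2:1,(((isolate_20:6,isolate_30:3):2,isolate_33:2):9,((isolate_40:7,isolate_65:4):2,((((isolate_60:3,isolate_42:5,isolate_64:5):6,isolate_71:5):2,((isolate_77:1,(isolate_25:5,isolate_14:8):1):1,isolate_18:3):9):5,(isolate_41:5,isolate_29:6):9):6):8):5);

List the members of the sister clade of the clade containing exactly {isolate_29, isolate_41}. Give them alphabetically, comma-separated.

The clade containing exactly {isolate_29, isolate_41} attaches to the tree at the node subtending ((((isolate_60,isolate_42,isolate_64),isolate_71),((isolate_77,(isolate_25,isolate_14)),isolate_18)),(isolate_41,isolate_29)).
The other lineage descending from that same node — the sister group — is (((isolate_60,isolate_42,isolate_64),isolate_71),((isolate_77,(isolate_25,isolate_14)),isolate_18)); its 8 tips in alphabetical order are the answer.

isolate_14, isolate_18, isolate_25, isolate_42, isolate_60, isolate_64, isolate_71, isolate_77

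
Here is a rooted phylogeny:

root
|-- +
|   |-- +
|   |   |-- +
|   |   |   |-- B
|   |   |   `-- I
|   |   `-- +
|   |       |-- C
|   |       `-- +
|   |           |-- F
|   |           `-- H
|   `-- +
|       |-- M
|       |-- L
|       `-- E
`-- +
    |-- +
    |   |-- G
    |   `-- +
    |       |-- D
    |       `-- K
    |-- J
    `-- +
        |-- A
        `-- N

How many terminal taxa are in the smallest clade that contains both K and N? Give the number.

6

The MRCA of K and N is the node subtending ((G,(D,K)),J,(A,N)).
That clade contains 6 terminal taxa: A, D, G, J, K, N.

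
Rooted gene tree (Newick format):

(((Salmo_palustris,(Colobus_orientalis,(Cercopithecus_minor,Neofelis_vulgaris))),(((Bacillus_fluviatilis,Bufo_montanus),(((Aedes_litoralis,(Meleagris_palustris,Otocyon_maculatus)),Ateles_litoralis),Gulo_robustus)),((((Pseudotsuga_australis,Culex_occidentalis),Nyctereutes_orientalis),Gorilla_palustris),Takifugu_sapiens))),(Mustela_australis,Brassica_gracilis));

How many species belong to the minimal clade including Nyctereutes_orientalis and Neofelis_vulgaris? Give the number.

16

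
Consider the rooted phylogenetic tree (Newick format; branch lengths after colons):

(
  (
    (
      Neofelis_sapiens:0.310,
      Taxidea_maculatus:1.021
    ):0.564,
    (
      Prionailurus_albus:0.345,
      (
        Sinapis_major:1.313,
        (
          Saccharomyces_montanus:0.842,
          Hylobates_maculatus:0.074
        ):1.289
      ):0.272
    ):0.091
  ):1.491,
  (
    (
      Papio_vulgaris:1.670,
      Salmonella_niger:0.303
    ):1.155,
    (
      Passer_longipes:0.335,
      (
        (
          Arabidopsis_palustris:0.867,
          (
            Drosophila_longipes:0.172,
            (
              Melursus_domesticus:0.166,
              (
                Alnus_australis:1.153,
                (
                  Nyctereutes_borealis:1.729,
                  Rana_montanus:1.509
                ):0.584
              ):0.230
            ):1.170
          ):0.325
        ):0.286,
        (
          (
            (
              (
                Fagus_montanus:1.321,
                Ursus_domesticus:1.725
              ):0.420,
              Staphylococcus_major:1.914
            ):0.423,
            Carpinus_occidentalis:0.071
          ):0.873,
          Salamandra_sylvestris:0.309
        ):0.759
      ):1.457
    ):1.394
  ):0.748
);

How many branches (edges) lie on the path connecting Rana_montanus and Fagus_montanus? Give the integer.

The MRCA of Rana_montanus and Fagus_montanus is the node subtending ((Arabidopsis_palustris,(Drosophila_longipes,(Melursus_domesticus,(Alnus_australis,(Nyctereutes_borealis,Rana_montanus))))),((((Fagus_montanus,Ursus_domesticus),Staphylococcus_major),Carpinus_occidentalis),Salamandra_sylvestris)).
From Rana_montanus up to that node: 6 branches. From Fagus_montanus up to the same node: 5 branches. Total: 6 + 5 = 11.

11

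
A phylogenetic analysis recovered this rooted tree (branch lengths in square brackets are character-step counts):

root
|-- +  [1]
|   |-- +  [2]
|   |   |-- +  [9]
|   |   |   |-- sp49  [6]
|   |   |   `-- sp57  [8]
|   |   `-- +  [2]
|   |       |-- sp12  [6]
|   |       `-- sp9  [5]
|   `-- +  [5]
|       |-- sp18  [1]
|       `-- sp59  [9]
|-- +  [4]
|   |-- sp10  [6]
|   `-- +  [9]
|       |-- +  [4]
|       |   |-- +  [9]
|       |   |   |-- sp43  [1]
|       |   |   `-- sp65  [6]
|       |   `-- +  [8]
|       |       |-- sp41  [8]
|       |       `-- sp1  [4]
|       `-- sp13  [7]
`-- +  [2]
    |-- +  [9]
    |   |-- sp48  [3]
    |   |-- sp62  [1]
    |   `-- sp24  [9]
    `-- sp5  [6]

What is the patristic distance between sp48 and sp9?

24

The path runs sp48 → … → MRCA → … → sp9; the MRCA is the root of the tree.
Branch lengths along that path: 3 + 9 + 2 + 1 + 2 + 2 + 5 = 24.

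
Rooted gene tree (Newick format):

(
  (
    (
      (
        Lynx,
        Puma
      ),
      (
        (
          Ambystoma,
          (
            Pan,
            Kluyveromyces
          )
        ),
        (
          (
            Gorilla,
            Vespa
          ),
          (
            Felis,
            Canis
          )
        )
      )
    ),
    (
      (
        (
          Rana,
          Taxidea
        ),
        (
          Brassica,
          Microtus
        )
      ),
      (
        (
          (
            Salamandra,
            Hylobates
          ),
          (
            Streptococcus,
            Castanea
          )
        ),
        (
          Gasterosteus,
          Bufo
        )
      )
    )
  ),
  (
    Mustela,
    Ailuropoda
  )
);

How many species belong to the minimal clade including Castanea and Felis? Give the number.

19

The MRCA of Castanea and Felis is the node subtending (((Lynx,Puma),((Ambystoma,(Pan,Kluyveromyces)),((Gorilla,Vespa),(Felis,Canis)))),(((Rana,Taxidea),(Brassica,Microtus)),(((Salamandra,Hylobates),(Streptococcus,Castanea)),(Gasterosteus,Bufo)))).
That clade contains 19 terminal taxa: Ambystoma, Brassica, Bufo, Canis, Castanea, Felis, Gasterosteus, Gorilla, Hylobates, Kluyveromyces, Lynx, Microtus, Pan, Puma, Rana, Salamandra, Streptococcus, Taxidea, Vespa.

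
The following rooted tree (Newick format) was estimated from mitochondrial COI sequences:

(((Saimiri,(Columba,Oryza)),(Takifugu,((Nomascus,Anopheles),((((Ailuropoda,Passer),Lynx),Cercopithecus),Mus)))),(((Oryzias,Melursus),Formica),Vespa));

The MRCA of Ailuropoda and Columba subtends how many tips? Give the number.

The MRCA of Ailuropoda and Columba is the node subtending ((Saimiri,(Columba,Oryza)),(Takifugu,((Nomascus,Anopheles),((((Ailuropoda,Passer),Lynx),Cercopithecus),Mus)))).
That clade contains 11 terminal taxa: Ailuropoda, Anopheles, Cercopithecus, Columba, Lynx, Mus, Nomascus, Oryza, Passer, Saimiri, Takifugu.

11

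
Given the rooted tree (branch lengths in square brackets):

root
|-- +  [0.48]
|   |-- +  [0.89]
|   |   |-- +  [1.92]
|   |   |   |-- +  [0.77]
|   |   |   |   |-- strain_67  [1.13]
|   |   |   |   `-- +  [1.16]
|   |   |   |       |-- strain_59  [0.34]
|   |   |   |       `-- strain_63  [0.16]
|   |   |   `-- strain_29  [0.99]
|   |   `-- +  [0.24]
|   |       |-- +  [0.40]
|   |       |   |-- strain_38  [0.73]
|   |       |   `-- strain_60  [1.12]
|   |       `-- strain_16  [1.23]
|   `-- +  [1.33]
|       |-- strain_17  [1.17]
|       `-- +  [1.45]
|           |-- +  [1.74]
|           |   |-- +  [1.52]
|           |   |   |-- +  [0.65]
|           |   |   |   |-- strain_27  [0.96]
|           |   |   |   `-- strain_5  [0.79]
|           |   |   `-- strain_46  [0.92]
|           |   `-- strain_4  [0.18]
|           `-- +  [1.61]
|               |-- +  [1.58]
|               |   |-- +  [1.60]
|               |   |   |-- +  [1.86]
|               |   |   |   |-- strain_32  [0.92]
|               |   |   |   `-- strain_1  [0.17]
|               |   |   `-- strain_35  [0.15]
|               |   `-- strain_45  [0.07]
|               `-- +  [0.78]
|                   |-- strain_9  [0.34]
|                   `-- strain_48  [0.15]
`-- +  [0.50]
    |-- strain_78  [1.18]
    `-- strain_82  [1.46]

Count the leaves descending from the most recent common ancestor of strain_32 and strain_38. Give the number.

18

The MRCA of strain_32 and strain_38 is the node subtending ((((strain_67,(strain_59,strain_63)),strain_29),((strain_38,strain_60),strain_16)),(strain_17,((((strain_27,strain_5),strain_46),strain_4),((((strain_32,strain_1),strain_35),strain_45),(strain_9,strain_48))))).
That clade contains 18 terminal taxa: strain_1, strain_16, strain_17, strain_27, strain_29, strain_32, strain_35, strain_38, strain_4, strain_45, strain_46, strain_48, strain_5, strain_59, strain_60, strain_63, strain_67, strain_9.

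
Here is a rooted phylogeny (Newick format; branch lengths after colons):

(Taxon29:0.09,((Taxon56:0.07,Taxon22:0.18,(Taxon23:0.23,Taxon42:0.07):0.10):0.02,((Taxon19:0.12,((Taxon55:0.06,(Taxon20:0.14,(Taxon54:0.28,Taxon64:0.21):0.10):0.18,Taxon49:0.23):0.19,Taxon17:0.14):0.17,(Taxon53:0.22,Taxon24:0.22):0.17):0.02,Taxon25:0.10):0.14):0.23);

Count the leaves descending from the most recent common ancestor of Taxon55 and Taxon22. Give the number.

The MRCA of Taxon55 and Taxon22 is the node subtending ((Taxon56,Taxon22,(Taxon23,Taxon42)),((Taxon19,((Taxon55,(Taxon20,(Taxon54,Taxon64)),Taxon49),Taxon17),(Taxon53,Taxon24)),Taxon25)).
That clade contains 14 terminal taxa: Taxon17, Taxon19, Taxon20, Taxon22, Taxon23, Taxon24, Taxon25, Taxon42, Taxon49, Taxon53, Taxon54, Taxon55, Taxon56, Taxon64.

14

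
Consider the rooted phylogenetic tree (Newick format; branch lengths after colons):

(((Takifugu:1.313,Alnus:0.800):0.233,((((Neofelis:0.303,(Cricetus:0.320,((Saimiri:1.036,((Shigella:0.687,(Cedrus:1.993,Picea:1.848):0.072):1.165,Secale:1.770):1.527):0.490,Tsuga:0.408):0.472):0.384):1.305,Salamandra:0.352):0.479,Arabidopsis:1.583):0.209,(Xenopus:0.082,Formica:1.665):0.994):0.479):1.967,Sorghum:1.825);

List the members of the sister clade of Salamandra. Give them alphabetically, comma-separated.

Salamandra attaches to the tree at the node subtending ((Neofelis,(Cricetus,((Saimiri,((Shigella,(Cedrus,Picea)),Secale)),Tsuga))),Salamandra).
The other lineage descending from that same node — the sister group — is (Neofelis,(Cricetus,((Saimiri,((Shigella,(Cedrus,Picea)),Secale)),Tsuga))); its 8 tips in alphabetical order are the answer.

Cedrus, Cricetus, Neofelis, Picea, Saimiri, Secale, Shigella, Tsuga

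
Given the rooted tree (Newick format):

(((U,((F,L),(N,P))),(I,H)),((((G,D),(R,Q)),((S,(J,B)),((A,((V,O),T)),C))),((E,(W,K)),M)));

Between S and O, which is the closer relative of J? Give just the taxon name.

The MRCA of J and S subtends (S,(J,B)) (3 taxa).
The MRCA of J and O subtends ((S,(J,B)),((A,((V,O),T)),C)) (8 taxa).
The first is nested inside the second, so J shares a more recent common ancestor with S.

S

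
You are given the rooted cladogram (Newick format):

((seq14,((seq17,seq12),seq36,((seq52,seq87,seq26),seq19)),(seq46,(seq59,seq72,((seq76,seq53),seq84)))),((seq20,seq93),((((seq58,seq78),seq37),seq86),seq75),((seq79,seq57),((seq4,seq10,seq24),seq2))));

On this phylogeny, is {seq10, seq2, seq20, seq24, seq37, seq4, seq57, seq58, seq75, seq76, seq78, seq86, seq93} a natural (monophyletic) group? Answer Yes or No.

The MRCA of the listed taxa is the root, so the smallest clade containing them is the whole tree.
That clade also contains seq12, seq14, seq17, seq19, seq26, seq36, seq46, seq52, seq53, seq59, seq72, seq79, seq84, seq87, which are not in the proposed group, so the group is not monophyletic.

No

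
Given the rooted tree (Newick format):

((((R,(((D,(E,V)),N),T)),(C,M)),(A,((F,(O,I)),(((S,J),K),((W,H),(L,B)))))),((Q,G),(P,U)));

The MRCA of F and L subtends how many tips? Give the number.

10

The MRCA of F and L is the node subtending ((F,(O,I)),(((S,J),K),((W,H),(L,B)))).
That clade contains 10 terminal taxa: B, F, H, I, J, K, L, O, S, W.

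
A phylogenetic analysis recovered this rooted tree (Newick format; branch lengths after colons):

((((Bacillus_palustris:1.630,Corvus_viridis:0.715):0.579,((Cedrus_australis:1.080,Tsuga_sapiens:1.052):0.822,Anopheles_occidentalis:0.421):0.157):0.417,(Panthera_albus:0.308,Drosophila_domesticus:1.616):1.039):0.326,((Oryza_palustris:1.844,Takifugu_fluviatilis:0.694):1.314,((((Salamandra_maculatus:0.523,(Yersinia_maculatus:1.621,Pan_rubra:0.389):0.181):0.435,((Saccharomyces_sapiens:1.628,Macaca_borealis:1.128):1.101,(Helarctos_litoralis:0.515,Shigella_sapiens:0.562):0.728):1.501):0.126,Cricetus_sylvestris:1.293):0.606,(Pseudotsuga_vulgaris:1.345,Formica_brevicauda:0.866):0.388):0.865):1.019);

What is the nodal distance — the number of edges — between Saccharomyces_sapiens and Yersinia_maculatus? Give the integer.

The MRCA of Saccharomyces_sapiens and Yersinia_maculatus is the node subtending ((Salamandra_maculatus,(Yersinia_maculatus,Pan_rubra)),((Saccharomyces_sapiens,Macaca_borealis),(Helarctos_litoralis,Shigella_sapiens))).
From Saccharomyces_sapiens up to that node: 3 branches. From Yersinia_maculatus up to the same node: 3 branches. Total: 3 + 3 = 6.

6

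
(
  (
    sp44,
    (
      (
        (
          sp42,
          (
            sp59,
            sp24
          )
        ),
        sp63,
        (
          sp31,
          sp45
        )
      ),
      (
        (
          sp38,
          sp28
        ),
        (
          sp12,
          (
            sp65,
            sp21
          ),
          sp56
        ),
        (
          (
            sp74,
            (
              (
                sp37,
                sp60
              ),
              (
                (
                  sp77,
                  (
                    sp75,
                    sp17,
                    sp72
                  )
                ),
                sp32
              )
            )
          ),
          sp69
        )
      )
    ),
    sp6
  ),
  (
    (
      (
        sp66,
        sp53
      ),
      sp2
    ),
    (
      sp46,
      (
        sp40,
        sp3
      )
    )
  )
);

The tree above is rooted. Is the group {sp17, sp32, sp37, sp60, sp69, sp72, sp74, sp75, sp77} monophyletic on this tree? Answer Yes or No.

The most recent common ancestor of these taxa subtends ((sp74,((sp37,sp60),((sp77,(sp75,sp17,sp72)),sp32))),sp69).
That clade has exactly 9 tips — every listed taxon and nothing else — so the group is monophyletic.

Yes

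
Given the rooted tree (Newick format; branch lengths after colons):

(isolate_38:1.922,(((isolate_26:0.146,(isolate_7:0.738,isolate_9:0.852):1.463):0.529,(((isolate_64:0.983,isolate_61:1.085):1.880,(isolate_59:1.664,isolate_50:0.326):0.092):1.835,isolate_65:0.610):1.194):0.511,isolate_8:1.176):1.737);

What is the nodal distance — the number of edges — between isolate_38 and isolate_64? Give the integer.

7

The MRCA of isolate_38 and isolate_64 is the root of the tree.
From isolate_38 up to that node: 1 branch. From isolate_64 up to the same node: 6 branches. Total: 1 + 6 = 7.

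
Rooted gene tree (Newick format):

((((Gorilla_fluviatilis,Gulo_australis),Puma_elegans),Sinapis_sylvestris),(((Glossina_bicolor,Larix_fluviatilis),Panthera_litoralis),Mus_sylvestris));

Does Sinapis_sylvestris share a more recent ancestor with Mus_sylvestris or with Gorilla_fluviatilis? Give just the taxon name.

Gorilla_fluviatilis

The MRCA of Sinapis_sylvestris and Gorilla_fluviatilis subtends (((Gorilla_fluviatilis,Gulo_australis),Puma_elegans),Sinapis_sylvestris) (4 taxa).
The MRCA of Sinapis_sylvestris and Mus_sylvestris is the root, subtending the entire tree (8 taxa).
The first is nested inside the second, so Sinapis_sylvestris shares a more recent common ancestor with Gorilla_fluviatilis.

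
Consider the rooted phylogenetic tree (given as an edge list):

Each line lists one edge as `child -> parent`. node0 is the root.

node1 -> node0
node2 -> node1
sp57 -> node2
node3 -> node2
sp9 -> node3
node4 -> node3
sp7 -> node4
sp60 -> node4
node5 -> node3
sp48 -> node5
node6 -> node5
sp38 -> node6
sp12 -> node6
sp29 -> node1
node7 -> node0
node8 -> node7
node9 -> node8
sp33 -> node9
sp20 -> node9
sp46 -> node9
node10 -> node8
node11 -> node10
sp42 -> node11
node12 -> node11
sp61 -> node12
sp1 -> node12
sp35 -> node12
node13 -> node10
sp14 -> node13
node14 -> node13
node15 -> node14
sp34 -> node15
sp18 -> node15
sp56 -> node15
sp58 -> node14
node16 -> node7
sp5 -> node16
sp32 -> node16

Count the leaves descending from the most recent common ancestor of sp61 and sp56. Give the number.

9

The MRCA of sp61 and sp56 is the node subtending ((sp42,(sp61,sp1,sp35)),(sp14,((sp34,sp18,sp56),sp58))).
That clade contains 9 terminal taxa: sp1, sp14, sp18, sp34, sp35, sp42, sp56, sp58, sp61.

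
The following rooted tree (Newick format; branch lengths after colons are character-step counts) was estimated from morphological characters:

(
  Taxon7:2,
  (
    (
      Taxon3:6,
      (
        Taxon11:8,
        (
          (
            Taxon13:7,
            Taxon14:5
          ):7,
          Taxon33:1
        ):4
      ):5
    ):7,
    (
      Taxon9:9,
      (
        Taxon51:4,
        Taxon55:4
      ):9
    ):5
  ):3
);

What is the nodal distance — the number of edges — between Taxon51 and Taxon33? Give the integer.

7

The MRCA of Taxon51 and Taxon33 is the node subtending ((Taxon3,(Taxon11,((Taxon13,Taxon14),Taxon33))),(Taxon9,(Taxon51,Taxon55))).
From Taxon51 up to that node: 3 branches. From Taxon33 up to the same node: 4 branches. Total: 3 + 4 = 7.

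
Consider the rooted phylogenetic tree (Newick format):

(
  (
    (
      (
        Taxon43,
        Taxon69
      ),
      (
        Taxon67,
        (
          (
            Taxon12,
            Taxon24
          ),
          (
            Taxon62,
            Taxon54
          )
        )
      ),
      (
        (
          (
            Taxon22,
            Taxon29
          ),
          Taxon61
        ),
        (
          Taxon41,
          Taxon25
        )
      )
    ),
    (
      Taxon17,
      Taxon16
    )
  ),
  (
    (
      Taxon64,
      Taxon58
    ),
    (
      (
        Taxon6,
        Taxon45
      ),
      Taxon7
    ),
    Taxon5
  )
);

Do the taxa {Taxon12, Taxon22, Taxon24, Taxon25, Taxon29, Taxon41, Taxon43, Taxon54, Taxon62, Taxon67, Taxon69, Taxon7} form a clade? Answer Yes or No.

The MRCA of the listed taxa is the root, so the smallest clade containing them is the whole tree.
That clade also contains Taxon16, Taxon17, Taxon45, Taxon5, Taxon58, Taxon6, Taxon61, Taxon64, which are not in the proposed group, so the group is not monophyletic.

No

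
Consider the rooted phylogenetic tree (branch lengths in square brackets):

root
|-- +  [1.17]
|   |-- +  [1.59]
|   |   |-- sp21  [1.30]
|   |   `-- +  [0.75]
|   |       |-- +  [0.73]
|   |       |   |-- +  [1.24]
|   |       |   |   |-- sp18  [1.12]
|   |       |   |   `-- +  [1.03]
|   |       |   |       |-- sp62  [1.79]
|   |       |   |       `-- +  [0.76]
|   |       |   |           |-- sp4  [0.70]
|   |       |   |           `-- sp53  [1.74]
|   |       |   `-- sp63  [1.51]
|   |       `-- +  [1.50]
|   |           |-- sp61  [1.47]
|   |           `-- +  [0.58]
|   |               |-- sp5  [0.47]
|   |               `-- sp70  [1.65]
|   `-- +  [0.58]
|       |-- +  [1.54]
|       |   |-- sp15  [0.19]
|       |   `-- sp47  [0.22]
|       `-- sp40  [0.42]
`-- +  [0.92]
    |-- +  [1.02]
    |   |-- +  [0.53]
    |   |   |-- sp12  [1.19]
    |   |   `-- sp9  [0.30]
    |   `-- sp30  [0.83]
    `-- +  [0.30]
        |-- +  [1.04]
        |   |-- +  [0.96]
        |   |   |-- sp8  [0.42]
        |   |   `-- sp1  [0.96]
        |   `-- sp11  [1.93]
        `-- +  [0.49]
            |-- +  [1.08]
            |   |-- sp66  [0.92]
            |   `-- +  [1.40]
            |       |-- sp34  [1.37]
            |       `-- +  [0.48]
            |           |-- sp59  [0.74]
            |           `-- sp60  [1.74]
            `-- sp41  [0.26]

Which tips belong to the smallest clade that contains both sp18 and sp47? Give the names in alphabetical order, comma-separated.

Tracing sp18: it sits inside (sp18,(sp62,(sp4,sp53))).
Tracing sp47: it sits inside (sp15,sp47).
The smallest clade enclosing both is ((sp21,(((sp18,(sp62,(sp4,sp53))),sp63),(sp61,(sp5,sp70)))),((sp15,sp47),sp40)); the answer is its 12 terminal taxa in alphabetical order.

sp15, sp18, sp21, sp4, sp40, sp47, sp5, sp53, sp61, sp62, sp63, sp70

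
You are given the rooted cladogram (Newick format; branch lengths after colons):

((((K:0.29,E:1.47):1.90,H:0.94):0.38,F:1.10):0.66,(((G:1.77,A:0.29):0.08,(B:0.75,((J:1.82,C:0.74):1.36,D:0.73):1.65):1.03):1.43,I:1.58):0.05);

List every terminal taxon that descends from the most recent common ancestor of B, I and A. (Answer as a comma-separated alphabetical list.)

A, B, C, D, G, I, J

Tracing B: it sits inside (B,((J,C),D)).
Tracing I: it sits inside (((G,A),(B,((J,C),D))),I).
Tracing A: it sits inside (G,A).
The smallest clade enclosing all 3 is (((G,A),(B,((J,C),D))),I); the answer is its 7 terminal taxa in alphabetical order.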